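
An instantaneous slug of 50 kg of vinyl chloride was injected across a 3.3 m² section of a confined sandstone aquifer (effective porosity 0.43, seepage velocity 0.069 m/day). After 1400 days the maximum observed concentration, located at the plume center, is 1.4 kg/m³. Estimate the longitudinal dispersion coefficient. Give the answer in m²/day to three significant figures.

0.0360 m²/day

At the plume center C_max = M/(n_e·A·√(4πDt)), so D = M²/(4πt·(n_e·A·C_max)²).
n_e·A·C_max = 0.43 × 3.3 × 1.4 = 1.987 kg/m.
D = 50²/(4π × 1400 × 1.987²) = 0.0360 m²/day.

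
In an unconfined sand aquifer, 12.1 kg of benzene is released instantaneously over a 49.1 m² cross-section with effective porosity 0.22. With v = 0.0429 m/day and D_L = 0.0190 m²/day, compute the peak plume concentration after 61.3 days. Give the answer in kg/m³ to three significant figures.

0.293 kg/m³

The peak of an instantaneous 1D plume sits at x = vt; there the Gaussian factor is 1 and C_max = M/(n_e·A·√(4πDt)), where n_e·A is the pore area the mass is dissolved in.
√(4πDt) = √(4π × 0.0190 × 61.3) = 3.826 m, so C_max = 12.1/(0.22 × 49.1 × 3.826) = 0.293 kg/m³.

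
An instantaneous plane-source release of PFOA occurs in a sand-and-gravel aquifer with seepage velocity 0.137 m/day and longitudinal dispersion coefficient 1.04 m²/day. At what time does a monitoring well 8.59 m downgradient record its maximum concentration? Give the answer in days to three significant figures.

For the 1D instantaneous-source solution, setting ∂C/∂t = 0 at fixed x gives v²t² + 2Dt − x² = 0, so t = (√(D² + v²x²) − D)/v².
√(D² + v²x²) = √(1.04² + 0.137² × 8.59²) = 1.571; v² = 0.018769.
t = (1.571 − 1.04)/0.018769 = 28.3 days (vs. the pure-advection estimate x/v = 62.7 d).

28.3 days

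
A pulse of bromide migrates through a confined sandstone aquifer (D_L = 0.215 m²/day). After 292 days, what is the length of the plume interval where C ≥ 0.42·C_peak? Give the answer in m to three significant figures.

29.5 m

The plume is Gaussian with σ = √(2Dt) = √(2 × 0.215 × 292) = 11.21 m.
C/C_peak = exp(−Δx²/(2σ²)) = 0.42 ⇒ Δx = σ·√(−2 ln 0.42) = 11.21 × 1.317 = 14.76 m.
Width = 2Δx = 29.5 m.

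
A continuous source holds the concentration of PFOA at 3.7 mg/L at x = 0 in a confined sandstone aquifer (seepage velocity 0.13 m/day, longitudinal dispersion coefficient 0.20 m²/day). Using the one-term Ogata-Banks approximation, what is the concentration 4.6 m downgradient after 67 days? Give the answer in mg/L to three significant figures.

2.91 mg/L

For a continuous step input, C/C₀ ≈ ½·erfc((x−vt)/(2√(Dt))).
vt = 0.13 × 67 = 8.71 m and 2√(Dt) = 2√(0.20 × 67) = 7.321 m.
Argument (x−vt)/(2√(Dt)) = (4.6 − 8.71)/7.321 = -0.5614; ½·erfc(-0.5614) = 0.7864.
C = 3.7 × 0.7864 = 2.91 mg/L.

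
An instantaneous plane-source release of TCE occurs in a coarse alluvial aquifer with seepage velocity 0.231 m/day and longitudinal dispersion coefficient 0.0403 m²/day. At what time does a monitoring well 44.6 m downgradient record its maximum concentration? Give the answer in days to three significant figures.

For the 1D instantaneous-source solution, setting ∂C/∂t = 0 at fixed x gives v²t² + 2Dt − x² = 0, so t = (√(D² + v²x²) − D)/v².
√(D² + v²x²) = √(0.0403² + 0.231² × 44.6²) = 10.30; v² = 0.053361.
t = (10.30 − 0.0403)/0.053361 = 192 days (vs. the pure-advection estimate x/v = 193 d).

192 days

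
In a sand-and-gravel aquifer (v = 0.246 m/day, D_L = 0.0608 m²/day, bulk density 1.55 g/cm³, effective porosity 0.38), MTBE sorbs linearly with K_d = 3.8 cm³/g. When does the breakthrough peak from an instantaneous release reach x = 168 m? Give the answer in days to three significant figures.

11300 days

Retardation factor R = 1 + ρ_b·K_d/n = 1 + 1.55 × 3.8/0.38 = 16.50.
Sorption retards both mechanisms: v_R = v/R = 0.01491 m/day, D_R = D/R = 0.003685 m²/day.
Peak time from v_R²t² + 2D_R t − x² = 0: t = (√(D_R² + v_R²x²) − D_R)/v_R².
√(D_R² + v_R²x²) = √(0.003685² + 0.01491² × 168²) = 2.505; v_R² = 0.0002223.
t = (2.505 − 0.003685)/0.0002223 = 11300 days.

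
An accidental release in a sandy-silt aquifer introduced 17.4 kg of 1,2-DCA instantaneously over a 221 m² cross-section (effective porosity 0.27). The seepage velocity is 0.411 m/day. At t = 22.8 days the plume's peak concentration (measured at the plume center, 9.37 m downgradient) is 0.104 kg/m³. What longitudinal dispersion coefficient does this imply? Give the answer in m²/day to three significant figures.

At the plume center C_max = M/(n_e·A·√(4πDt)), so D = M²/(4πt·(n_e·A·C_max)²).
n_e·A·C_max = 0.27 × 221 × 0.104 = 6.206 kg/m.
D = 17.4²/(4π × 22.8 × 6.206²) = 0.0274 m²/day.

0.0274 m²/day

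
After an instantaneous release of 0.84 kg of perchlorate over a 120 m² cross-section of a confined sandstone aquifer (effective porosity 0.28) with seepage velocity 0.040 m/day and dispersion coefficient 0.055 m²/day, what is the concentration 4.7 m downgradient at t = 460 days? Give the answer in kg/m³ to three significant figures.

For an instantaneous plane source, C(x,t) = M/(n_e·A·√(4πDt)) · exp(−(x−vt)²/(4Dt)), with n_e·A the pore (flow) area.
Plume center vt = 0.040 × 460 = 18.4 m, so the well at 4.7 m is 13.7 m upgradient of the peak.
√(4πDt) = 17.83 m, giving peak height M/(n_e·A·√(4πDt)) = 0.84/(0.28 × 120 × 17.83) = 0.001402 kg/m³.
(x−vt)²/(4Dt) = (-13.7)²/(4 × 0.055 × 460) = 1.855; exp(−1.855) = 0.1565.
C = 0.001402 × 0.1565 = 0.000219 kg/m³.

0.000219 kg/m³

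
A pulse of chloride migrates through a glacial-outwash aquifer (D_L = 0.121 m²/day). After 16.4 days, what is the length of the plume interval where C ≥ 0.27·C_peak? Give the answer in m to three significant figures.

The plume is Gaussian with σ = √(2Dt) = √(2 × 0.121 × 16.4) = 1.992 m.
C/C_peak = exp(−Δx²/(2σ²)) = 0.27 ⇒ Δx = σ·√(−2 ln 0.27) = 1.992 × 1.618 = 3.223 m.
Width = 2Δx = 6.45 m.

6.45 m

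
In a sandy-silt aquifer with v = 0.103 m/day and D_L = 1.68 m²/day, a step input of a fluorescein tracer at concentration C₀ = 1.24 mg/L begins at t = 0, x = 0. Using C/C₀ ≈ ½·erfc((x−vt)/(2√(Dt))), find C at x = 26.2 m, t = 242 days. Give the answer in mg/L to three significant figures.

0.598 mg/L

For a continuous step input, C/C₀ ≈ ½·erfc((x−vt)/(2√(Dt))).
vt = 0.103 × 242 = 24.926 m and 2√(Dt) = 2√(1.68 × 242) = 40.33 m.
Argument (x−vt)/(2√(Dt)) = (26.2 − 24.926)/40.33 = 0.03159; ½·erfc(0.03159) = 0.4822.
C = 1.24 × 0.4822 = 0.598 mg/L.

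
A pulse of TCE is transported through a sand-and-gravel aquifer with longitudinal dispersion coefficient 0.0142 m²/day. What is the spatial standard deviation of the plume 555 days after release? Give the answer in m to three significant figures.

3.97 m

Dispersive spreading gives a Gaussian with σ² = 2Dt; advection only shifts the center.
σ = √(2 × 0.0142 × 555) = 3.97 m.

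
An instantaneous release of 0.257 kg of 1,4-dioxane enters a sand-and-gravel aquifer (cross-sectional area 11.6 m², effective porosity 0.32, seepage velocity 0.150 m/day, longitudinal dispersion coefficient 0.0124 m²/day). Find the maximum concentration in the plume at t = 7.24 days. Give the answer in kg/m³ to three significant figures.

The peak of an instantaneous 1D plume sits at x = vt; there the Gaussian factor is 1 and C_max = M/(n_e·A·√(4πDt)), where n_e·A is the pore area the mass is dissolved in.
√(4πDt) = √(4π × 0.0124 × 7.24) = 1.062 m, so C_max = 0.257/(0.32 × 11.6 × 1.062) = 0.0652 kg/m³.

0.0652 kg/m³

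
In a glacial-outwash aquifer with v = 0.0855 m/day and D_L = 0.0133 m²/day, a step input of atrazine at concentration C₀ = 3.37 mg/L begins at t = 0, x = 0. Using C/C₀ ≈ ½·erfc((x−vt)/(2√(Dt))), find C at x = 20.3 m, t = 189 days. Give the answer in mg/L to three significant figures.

0.109 mg/L

For a continuous step input, C/C₀ ≈ ½·erfc((x−vt)/(2√(Dt))).
vt = 0.0855 × 189 = 16.1595 m and 2√(Dt) = 2√(0.0133 × 189) = 3.171 m.
Argument (x−vt)/(2√(Dt)) = (20.3 − 16.1595)/3.171 = 1.306; ½·erfc(1.306) = 0.03238.
C = 3.37 × 0.03238 = 0.109 mg/L.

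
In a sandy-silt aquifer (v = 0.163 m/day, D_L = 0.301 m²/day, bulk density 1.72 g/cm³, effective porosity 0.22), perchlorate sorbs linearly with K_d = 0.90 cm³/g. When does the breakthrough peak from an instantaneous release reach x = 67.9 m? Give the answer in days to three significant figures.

Retardation factor R = 1 + ρ_b·K_d/n = 1 + 1.72 × 0.90/0.22 = 8.036.
Sorption retards both mechanisms: v_R = v/R = 0.02028 m/day, D_R = D/R = 0.03746 m²/day.
Peak time from v_R²t² + 2D_R t − x² = 0: t = (√(D_R² + v_R²x²) − D_R)/v_R².
√(D_R² + v_R²x²) = √(0.03746² + 0.02028² × 67.9²) = 1.378; v_R² = 0.0004113.
t = (1.378 − 0.03746)/0.0004113 = 3260 days.

3260 days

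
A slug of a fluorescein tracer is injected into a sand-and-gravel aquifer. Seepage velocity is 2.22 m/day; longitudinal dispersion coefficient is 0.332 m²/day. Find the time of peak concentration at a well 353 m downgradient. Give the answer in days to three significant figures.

159 days

For the 1D instantaneous-source solution, setting ∂C/∂t = 0 at fixed x gives v²t² + 2Dt − x² = 0, so t = (√(D² + v²x²) − D)/v².
√(D² + v²x²) = √(0.332² + 2.22² × 353²) = 783.7; v² = 4.9284.
t = (783.7 − 0.332)/4.9284 = 159 days (vs. the pure-advection estimate x/v = 159 d).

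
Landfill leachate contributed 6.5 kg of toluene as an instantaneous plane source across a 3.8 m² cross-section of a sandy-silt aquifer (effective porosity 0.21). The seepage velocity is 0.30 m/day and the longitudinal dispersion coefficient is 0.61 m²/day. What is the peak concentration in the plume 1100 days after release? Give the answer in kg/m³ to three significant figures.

The peak of an instantaneous 1D plume sits at x = vt; there the Gaussian factor is 1 and C_max = M/(n_e·A·√(4πDt)), where n_e·A is the pore area the mass is dissolved in.
√(4πDt) = √(4π × 0.61 × 1100) = 91.83 m, so C_max = 6.5/(0.21 × 3.8 × 91.83) = 0.0887 kg/m³.

0.0887 kg/m³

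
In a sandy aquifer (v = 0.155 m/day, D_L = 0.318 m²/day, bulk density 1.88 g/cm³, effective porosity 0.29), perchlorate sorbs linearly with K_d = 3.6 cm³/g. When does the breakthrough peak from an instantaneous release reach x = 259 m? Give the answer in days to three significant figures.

40300 days

Retardation factor R = 1 + ρ_b·K_d/n = 1 + 1.88 × 3.6/0.29 = 24.34.
Sorption retards both mechanisms: v_R = v/R = 0.006368 m/day, D_R = D/R = 0.01306 m²/day.
Peak time from v_R²t² + 2D_R t − x² = 0: t = (√(D_R² + v_R²x²) − D_R)/v_R².
√(D_R² + v_R²x²) = √(0.01306² + 0.006368² × 259²) = 1.649; v_R² = 4.055e-05.
t = (1.649 − 0.01306)/4.055e-05 = 40300 days.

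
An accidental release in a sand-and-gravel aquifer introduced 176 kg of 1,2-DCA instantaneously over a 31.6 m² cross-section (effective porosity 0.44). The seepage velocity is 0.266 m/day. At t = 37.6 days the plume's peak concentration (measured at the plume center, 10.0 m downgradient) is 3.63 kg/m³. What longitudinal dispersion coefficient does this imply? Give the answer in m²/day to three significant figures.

0.0257 m²/day

At the plume center C_max = M/(n_e·A·√(4πDt)), so D = M²/(4πt·(n_e·A·C_max)²).
n_e·A·C_max = 0.44 × 31.6 × 3.63 = 50.47 kg/m.
D = 176²/(4π × 37.6 × 50.47²) = 0.0257 m²/day.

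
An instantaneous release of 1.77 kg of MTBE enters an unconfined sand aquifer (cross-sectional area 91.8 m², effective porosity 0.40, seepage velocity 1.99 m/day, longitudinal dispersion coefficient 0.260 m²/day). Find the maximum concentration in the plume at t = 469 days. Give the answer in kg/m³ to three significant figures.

The peak of an instantaneous 1D plume sits at x = vt; there the Gaussian factor is 1 and C_max = M/(n_e·A·√(4πDt)), where n_e·A is the pore area the mass is dissolved in.
√(4πDt) = √(4π × 0.260 × 469) = 39.15 m, so C_max = 1.77/(0.40 × 91.8 × 39.15) = 0.00123 kg/m³.

0.00123 kg/m³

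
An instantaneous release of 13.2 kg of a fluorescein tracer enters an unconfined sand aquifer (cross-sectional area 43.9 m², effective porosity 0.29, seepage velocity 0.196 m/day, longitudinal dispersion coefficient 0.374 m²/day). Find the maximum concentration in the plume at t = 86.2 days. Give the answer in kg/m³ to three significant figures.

The peak of an instantaneous 1D plume sits at x = vt; there the Gaussian factor is 1 and C_max = M/(n_e·A·√(4πDt)), where n_e·A is the pore area the mass is dissolved in.
√(4πDt) = √(4π × 0.374 × 86.2) = 20.13 m, so C_max = 13.2/(0.29 × 43.9 × 20.13) = 0.0515 kg/m³.

0.0515 kg/m³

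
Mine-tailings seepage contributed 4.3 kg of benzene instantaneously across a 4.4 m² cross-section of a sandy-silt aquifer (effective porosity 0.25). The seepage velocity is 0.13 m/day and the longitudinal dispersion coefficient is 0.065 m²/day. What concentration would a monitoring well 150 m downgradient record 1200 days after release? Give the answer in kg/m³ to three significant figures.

0.111 kg/m³

For an instantaneous plane source, C(x,t) = M/(n_e·A·√(4πDt)) · exp(−(x−vt)²/(4Dt)), with n_e·A the pore (flow) area.
Plume center vt = 0.13 × 1200 = 156 m, so the well at 150 m is 6 m upgradient of the peak.
√(4πDt) = 31.31 m, giving peak height M/(n_e·A·√(4πDt)) = 4.3/(0.25 × 4.4 × 31.31) = 0.1249 kg/m³.
(x−vt)²/(4Dt) = (-6)²/(4 × 0.065 × 1200) = 0.1154; exp(−0.1154) = 0.8910.
C = 0.1249 × 0.8910 = 0.111 kg/m³.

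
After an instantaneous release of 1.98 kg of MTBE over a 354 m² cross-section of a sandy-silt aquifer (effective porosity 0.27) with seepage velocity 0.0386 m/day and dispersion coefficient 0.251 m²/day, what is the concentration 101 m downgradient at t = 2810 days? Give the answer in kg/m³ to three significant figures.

0.000216 kg/m³

For an instantaneous plane source, C(x,t) = M/(n_e·A·√(4πDt)) · exp(−(x−vt)²/(4Dt)), with n_e·A the pore (flow) area.
Plume center vt = 0.0386 × 2810 = 108.466 m, so the well at 101 m is 7.466 m upgradient of the peak.
√(4πDt) = 94.14 m, giving peak height M/(n_e·A·√(4πDt)) = 1.98/(0.27 × 354 × 94.14) = 0.0002201 kg/m³.
(x−vt)²/(4Dt) = (-7.466)²/(4 × 0.251 × 2810) = 0.01976; exp(−0.01976) = 0.9804.
C = 0.0002201 × 0.9804 = 0.000216 kg/m³.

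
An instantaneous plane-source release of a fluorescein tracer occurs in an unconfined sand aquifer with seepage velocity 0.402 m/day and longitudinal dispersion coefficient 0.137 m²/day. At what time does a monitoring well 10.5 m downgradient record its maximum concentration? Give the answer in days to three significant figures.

25.3 days

For the 1D instantaneous-source solution, setting ∂C/∂t = 0 at fixed x gives v²t² + 2Dt − x² = 0, so t = (√(D² + v²x²) − D)/v².
√(D² + v²x²) = √(0.137² + 0.402² × 10.5²) = 4.223; v² = 0.161604.
t = (4.223 − 0.137)/0.161604 = 25.3 days (vs. the pure-advection estimate x/v = 26.1 d).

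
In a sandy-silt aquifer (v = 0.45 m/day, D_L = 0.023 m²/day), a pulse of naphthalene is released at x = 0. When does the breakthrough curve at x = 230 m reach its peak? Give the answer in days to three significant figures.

511 days

For the 1D instantaneous-source solution, setting ∂C/∂t = 0 at fixed x gives v²t² + 2Dt − x² = 0, so t = (√(D² + v²x²) − D)/v².
√(D² + v²x²) = √(0.023² + 0.45² × 230²) = 103.5; v² = 0.2025.
t = (103.5 − 0.023)/0.2025 = 511 days (vs. the pure-advection estimate x/v = 511 d).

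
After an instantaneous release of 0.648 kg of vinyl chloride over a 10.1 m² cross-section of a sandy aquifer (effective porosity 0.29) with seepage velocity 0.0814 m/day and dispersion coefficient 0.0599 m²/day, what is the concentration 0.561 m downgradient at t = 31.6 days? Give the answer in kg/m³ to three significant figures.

For an instantaneous plane source, C(x,t) = M/(n_e·A·√(4πDt)) · exp(−(x−vt)²/(4Dt)), with n_e·A the pore (flow) area.
Plume center vt = 0.0814 × 31.6 = 2.57224 m, so the well at 0.561 m is 2.01124 m upgradient of the peak.
√(4πDt) = 4.877 m, giving peak height M/(n_e·A·√(4πDt)) = 0.648/(0.29 × 10.1 × 4.877) = 0.04536 kg/m³.
(x−vt)²/(4Dt) = (-2.01124)²/(4 × 0.0599 × 31.6) = 0.5343; exp(−0.5343) = 0.5861.
C = 0.04536 × 0.5861 = 0.0266 kg/m³.

0.0266 kg/m³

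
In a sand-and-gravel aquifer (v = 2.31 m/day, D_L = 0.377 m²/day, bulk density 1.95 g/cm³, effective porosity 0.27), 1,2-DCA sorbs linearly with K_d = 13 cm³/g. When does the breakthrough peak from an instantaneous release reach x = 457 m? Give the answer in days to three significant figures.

18800 days

Retardation factor R = 1 + ρ_b·K_d/n = 1 + 1.95 × 13/0.27 = 94.89.
Sorption retards both mechanisms: v_R = v/R = 0.02434 m/day, D_R = D/R = 0.003973 m²/day.
Peak time from v_R²t² + 2D_R t − x² = 0: t = (√(D_R² + v_R²x²) − D_R)/v_R².
√(D_R² + v_R²x²) = √(0.003973² + 0.02434² × 457²) = 11.12; v_R² = 0.0005924.
t = (11.12 − 0.003973)/0.0005924 = 18800 days.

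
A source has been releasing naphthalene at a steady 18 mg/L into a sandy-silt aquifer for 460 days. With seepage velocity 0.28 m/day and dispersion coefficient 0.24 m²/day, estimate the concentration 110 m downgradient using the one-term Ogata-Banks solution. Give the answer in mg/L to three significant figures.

16.1 mg/L

For a continuous step input, C/C₀ ≈ ½·erfc((x−vt)/(2√(Dt))).
vt = 0.28 × 460 = 128.8 m and 2√(Dt) = 2√(0.24 × 460) = 21.01 m.
Argument (x−vt)/(2√(Dt)) = (110 − 128.8)/21.01 = -0.8948; ½·erfc(-0.8948) = 0.8971.
C = 18 × 0.8971 = 16.1 mg/L.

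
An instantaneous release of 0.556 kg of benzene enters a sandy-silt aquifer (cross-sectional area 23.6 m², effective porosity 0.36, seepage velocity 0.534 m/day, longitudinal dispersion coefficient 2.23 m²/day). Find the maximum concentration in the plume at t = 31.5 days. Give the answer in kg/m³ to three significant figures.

The peak of an instantaneous 1D plume sits at x = vt; there the Gaussian factor is 1 and C_max = M/(n_e·A·√(4πDt)), where n_e·A is the pore area the mass is dissolved in.
√(4πDt) = √(4π × 2.23 × 31.5) = 29.71 m, so C_max = 0.556/(0.36 × 23.6 × 29.71) = 0.00220 kg/m³.

0.00220 kg/m³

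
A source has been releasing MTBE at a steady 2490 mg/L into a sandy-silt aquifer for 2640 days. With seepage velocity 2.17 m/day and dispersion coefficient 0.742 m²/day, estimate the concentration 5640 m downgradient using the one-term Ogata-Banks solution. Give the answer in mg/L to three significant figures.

2300 mg/L

For a continuous step input, C/C₀ ≈ ½·erfc((x−vt)/(2√(Dt))).
vt = 2.17 × 2640 = 5728.8 m and 2√(Dt) = 2√(0.742 × 2640) = 88.52 m.
Argument (x−vt)/(2√(Dt)) = (5640 − 5728.8)/88.52 = -1.003; ½·erfc(-1.003) = 0.9220.
C = 2490 × 0.9220 = 2300 mg/L.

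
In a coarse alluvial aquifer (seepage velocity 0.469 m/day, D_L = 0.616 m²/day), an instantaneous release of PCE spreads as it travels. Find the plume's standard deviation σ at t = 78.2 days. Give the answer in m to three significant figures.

Dispersive spreading gives a Gaussian with σ² = 2Dt; advection only shifts the center.
σ = √(2 × 0.616 × 78.2) = 9.82 m.

9.82 m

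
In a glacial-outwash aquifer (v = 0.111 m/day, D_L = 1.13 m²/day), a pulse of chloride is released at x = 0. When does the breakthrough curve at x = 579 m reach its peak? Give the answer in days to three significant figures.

5130 days

For the 1D instantaneous-source solution, setting ∂C/∂t = 0 at fixed x gives v²t² + 2Dt − x² = 0, so t = (√(D² + v²x²) − D)/v².
√(D² + v²x²) = √(1.13² + 0.111² × 579²) = 64.28; v² = 0.012321.
t = (64.28 − 1.13)/0.012321 = 5130 days (vs. the pure-advection estimate x/v = 5220 d).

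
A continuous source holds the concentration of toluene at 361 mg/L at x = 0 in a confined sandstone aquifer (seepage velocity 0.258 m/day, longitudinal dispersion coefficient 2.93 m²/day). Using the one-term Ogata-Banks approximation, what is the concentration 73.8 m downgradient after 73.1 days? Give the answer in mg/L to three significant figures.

For a continuous step input, C/C₀ ≈ ½·erfc((x−vt)/(2√(Dt))).
vt = 0.258 × 73.1 = 18.8598 m and 2√(Dt) = 2√(2.93 × 73.1) = 29.27 m.
Argument (x−vt)/(2√(Dt)) = (73.8 − 18.8598)/29.27 = 1.877; ½·erfc(1.877) = 0.003972.
C = 361 × 0.003972 = 1.43 mg/L.

1.43 mg/L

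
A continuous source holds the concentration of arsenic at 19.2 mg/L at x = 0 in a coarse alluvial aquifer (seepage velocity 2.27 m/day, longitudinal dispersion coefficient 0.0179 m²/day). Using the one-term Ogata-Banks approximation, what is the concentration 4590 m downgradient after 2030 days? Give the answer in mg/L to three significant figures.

For a continuous step input, C/C₀ ≈ ½·erfc((x−vt)/(2√(Dt))).
vt = 2.27 × 2030 = 4608.1 m and 2√(Dt) = 2√(0.0179 × 2030) = 12.06 m.
Argument (x−vt)/(2√(Dt)) = (4590 − 4608.1)/12.06 = -1.501; ½·erfc(-1.501) = 0.9831.
C = 19.2 × 0.9831 = 18.9 mg/L.

18.9 mg/L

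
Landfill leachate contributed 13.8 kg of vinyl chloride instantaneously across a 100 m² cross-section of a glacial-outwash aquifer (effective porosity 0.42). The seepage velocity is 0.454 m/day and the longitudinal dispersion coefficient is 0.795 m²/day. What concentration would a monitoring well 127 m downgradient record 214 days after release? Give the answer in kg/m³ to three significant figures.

0.00192 kg/m³

For an instantaneous plane source, C(x,t) = M/(n_e·A·√(4πDt)) · exp(−(x−vt)²/(4Dt)), with n_e·A the pore (flow) area.
Plume center vt = 0.454 × 214 = 97.156 m, so the well at 127 m is 29.844 m downgradient of the peak.
√(4πDt) = 46.24 m, giving peak height M/(n_e·A·√(4πDt)) = 13.8/(0.42 × 100 × 46.24) = 0.007106 kg/m³.
(x−vt)²/(4Dt) = (29.844)²/(4 × 0.795 × 214) = 1.309; exp(−1.309) = 0.2701.
C = 0.007106 × 0.2701 = 0.00192 kg/m³.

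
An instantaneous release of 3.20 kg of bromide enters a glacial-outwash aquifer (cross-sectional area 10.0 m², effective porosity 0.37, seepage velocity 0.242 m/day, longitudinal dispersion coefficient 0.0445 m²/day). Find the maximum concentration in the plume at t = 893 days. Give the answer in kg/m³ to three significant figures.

The peak of an instantaneous 1D plume sits at x = vt; there the Gaussian factor is 1 and C_max = M/(n_e·A·√(4πDt)), where n_e·A is the pore area the mass is dissolved in.
√(4πDt) = √(4π × 0.0445 × 893) = 22.35 m, so C_max = 3.20/(0.37 × 10.0 × 22.35) = 0.0387 kg/m³.

0.0387 kg/m³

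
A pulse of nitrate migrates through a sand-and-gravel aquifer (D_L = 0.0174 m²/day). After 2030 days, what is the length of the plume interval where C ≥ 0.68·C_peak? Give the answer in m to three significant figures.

The plume is Gaussian with σ = √(2Dt) = √(2 × 0.0174 × 2030) = 8.405 m.
C/C_peak = exp(−Δx²/(2σ²)) = 0.68 ⇒ Δx = σ·√(−2 ln 0.68) = 8.405 × 0.8783 = 7.382 m.
Width = 2Δx = 14.8 m.

14.8 m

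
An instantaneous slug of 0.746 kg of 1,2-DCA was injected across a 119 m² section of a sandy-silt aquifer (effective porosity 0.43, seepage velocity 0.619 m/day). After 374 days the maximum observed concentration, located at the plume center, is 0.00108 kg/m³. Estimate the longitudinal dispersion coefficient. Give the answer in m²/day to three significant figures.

0.0388 m²/day

At the plume center C_max = M/(n_e·A·√(4πDt)), so D = M²/(4πt·(n_e·A·C_max)²).
n_e·A·C_max = 0.43 × 119 × 0.00108 = 0.05526 kg/m.
D = 0.746²/(4π × 374 × 0.05526²) = 0.0388 m²/day.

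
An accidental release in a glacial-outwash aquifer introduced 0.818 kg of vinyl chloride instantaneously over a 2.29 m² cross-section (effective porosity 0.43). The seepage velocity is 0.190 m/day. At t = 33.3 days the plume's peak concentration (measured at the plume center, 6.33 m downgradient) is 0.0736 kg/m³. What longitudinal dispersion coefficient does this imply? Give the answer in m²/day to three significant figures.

At the plume center C_max = M/(n_e·A·√(4πDt)), so D = M²/(4πt·(n_e·A·C_max)²).
n_e·A·C_max = 0.43 × 2.29 × 0.0736 = 0.07247 kg/m.
D = 0.818²/(4π × 33.3 × 0.07247²) = 0.304 m²/day.

0.304 m²/day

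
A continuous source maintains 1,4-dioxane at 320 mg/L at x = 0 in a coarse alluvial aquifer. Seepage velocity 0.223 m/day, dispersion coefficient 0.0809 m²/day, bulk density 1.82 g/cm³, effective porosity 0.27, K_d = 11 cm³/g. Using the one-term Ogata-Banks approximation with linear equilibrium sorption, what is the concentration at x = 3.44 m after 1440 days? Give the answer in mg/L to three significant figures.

218 mg/L

Retardation factor R = 1 + ρ_b·K_d/n = 1 + 1.82 × 11/0.27 = 75.15.
Sorption retards both mechanisms: v_R = v/R = 0.002967 m/day, D_R = D/R = 0.001077 m²/day.
v_R·t = 0.002967 × 1440 = 4.27248 m; 2√(D_R t) = 2.491 m; argument = (3.44 − 4.27248)/2.491 = -0.3342.
C = C₀ × ½·erfc(-0.3342) = 320 × 0.6818 = 218 mg/L.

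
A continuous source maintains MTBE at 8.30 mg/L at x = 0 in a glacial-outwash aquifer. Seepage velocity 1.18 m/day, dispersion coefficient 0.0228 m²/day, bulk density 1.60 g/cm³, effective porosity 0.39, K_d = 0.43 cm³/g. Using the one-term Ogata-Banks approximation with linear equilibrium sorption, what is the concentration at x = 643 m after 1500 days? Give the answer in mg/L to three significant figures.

2.47 mg/L

Retardation factor R = 1 + ρ_b·K_d/n = 1 + 1.60 × 0.43/0.39 = 2.764.
Sorption retards both mechanisms: v_R = v/R = 0.4269 m/day, D_R = D/R = 0.008249 m²/day.
v_R·t = 0.4269 × 1500 = 640.35 m; 2√(D_R t) = 7.035 m; argument = (643 − 640.35)/7.035 = 0.3767.
C = C₀ × ½·erfc(0.3767) = 8.30 × 0.2971 = 2.47 mg/L.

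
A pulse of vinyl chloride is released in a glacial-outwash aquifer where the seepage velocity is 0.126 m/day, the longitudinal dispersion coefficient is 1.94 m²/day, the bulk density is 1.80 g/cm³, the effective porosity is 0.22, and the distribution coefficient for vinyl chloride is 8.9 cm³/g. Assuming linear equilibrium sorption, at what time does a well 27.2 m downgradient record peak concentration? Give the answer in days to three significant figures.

9290 days

Retardation factor R = 1 + ρ_b·K_d/n = 1 + 1.80 × 8.9/0.22 = 73.82.
Sorption retards both mechanisms: v_R = v/R = 0.001707 m/day, D_R = D/R = 0.02628 m²/day.
Peak time from v_R²t² + 2D_R t − x² = 0: t = (√(D_R² + v_R²x²) − D_R)/v_R².
√(D_R² + v_R²x²) = √(0.02628² + 0.001707² × 27.2²) = 0.05335; v_R² = 2.914e-06.
t = (0.05335 − 0.02628)/2.914e-06 = 9290 days.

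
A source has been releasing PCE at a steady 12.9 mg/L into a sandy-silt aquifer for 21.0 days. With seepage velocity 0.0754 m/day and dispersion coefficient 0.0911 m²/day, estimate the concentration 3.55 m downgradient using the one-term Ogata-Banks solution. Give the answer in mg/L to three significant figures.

For a continuous step input, C/C₀ ≈ ½·erfc((x−vt)/(2√(Dt))).
vt = 0.0754 × 21.0 = 1.5834 m and 2√(Dt) = 2√(0.0911 × 21.0) = 2.766 m.
Argument (x−vt)/(2√(Dt)) = (3.55 − 1.5834)/2.766 = 0.7110; ½·erfc(0.7110) = 0.1573.
C = 12.9 × 0.1573 = 2.03 mg/L.

2.03 mg/L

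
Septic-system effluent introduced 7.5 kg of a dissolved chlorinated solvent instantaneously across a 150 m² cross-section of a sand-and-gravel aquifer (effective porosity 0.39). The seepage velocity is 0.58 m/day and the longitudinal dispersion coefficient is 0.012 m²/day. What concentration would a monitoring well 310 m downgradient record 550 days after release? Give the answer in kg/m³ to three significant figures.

0.000655 kg/m³

For an instantaneous plane source, C(x,t) = M/(n_e·A·√(4πDt)) · exp(−(x−vt)²/(4Dt)), with n_e·A the pore (flow) area.
Plume center vt = 0.58 × 550 = 319 m, so the well at 310 m is 9 m upgradient of the peak.
√(4πDt) = 9.107 m, giving peak height M/(n_e·A·√(4πDt)) = 7.5/(0.39 × 150 × 9.107) = 0.01408 kg/m³.
(x−vt)²/(4Dt) = (-9)²/(4 × 0.012 × 550) = 3.068; exp(−3.068) = 0.04651.
C = 0.01408 × 0.04651 = 0.000655 kg/m³.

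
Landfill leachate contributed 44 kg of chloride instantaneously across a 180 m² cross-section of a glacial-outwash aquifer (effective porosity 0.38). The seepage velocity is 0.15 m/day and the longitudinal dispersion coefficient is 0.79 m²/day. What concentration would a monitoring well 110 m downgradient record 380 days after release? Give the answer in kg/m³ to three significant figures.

For an instantaneous plane source, C(x,t) = M/(n_e·A·√(4πDt)) · exp(−(x−vt)²/(4Dt)), with n_e·A the pore (flow) area.
Plume center vt = 0.15 × 380 = 57 m, so the well at 110 m is 53 m downgradient of the peak.
√(4πDt) = 61.42 m, giving peak height M/(n_e·A·√(4πDt)) = 44/(0.38 × 180 × 61.42) = 0.01047 kg/m³.
(x−vt)²/(4Dt) = (53)²/(4 × 0.79 × 380) = 2.339; exp(−2.339) = 0.09642.
C = 0.01047 × 0.09642 = 0.00101 kg/m³.

0.00101 kg/m³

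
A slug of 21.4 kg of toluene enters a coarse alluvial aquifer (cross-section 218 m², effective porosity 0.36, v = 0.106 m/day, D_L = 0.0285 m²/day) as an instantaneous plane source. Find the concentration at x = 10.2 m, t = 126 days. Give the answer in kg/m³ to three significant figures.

For an instantaneous plane source, C(x,t) = M/(n_e·A·√(4πDt)) · exp(−(x−vt)²/(4Dt)), with n_e·A the pore (flow) area.
Plume center vt = 0.106 × 126 = 13.356 m, so the well at 10.2 m is 3.156 m upgradient of the peak.
√(4πDt) = 6.718 m, giving peak height M/(n_e·A·√(4πDt)) = 21.4/(0.36 × 218 × 6.718) = 0.04059 kg/m³.
(x−vt)²/(4Dt) = (-3.156)²/(4 × 0.0285 × 126) = 0.6934; exp(−0.6934) = 0.4999.
C = 0.04059 × 0.4999 = 0.0203 kg/m³.

0.0203 kg/m³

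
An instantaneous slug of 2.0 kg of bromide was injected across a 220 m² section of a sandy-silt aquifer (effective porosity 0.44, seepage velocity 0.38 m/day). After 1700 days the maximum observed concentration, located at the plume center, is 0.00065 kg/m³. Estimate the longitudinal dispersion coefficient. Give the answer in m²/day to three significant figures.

At the plume center C_max = M/(n_e·A·√(4πDt)), so D = M²/(4πt·(n_e·A·C_max)²).
n_e·A·C_max = 0.44 × 220 × 0.00065 = 0.06292 kg/m.
D = 2.0²/(4π × 1700 × 0.06292²) = 0.0473 m²/day.

0.0473 m²/day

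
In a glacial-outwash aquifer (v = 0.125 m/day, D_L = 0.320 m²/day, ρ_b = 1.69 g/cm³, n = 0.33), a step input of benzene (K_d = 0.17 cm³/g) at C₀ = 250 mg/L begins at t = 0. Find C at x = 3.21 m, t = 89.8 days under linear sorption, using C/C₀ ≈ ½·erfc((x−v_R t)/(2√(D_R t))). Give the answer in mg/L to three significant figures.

173 mg/L

Retardation factor R = 1 + ρ_b·K_d/n = 1 + 1.69 × 0.17/0.33 = 1.871.
Sorption retards both mechanisms: v_R = v/R = 0.06681 m/day, D_R = D/R = 0.1710 m²/day.
v_R·t = 0.06681 × 89.8 = 5.999538 m; 2√(D_R t) = 7.837 m; argument = (3.21 − 5.999538)/7.837 = -0.3559.
C = C₀ × ½·erfc(-0.3559) = 250 × 0.6926 = 173 mg/L.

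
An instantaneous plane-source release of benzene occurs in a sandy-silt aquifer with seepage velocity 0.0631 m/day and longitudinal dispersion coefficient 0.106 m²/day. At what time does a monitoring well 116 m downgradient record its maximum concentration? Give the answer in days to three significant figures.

For the 1D instantaneous-source solution, setting ∂C/∂t = 0 at fixed x gives v²t² + 2Dt − x² = 0, so t = (√(D² + v²x²) − D)/v².
√(D² + v²x²) = √(0.106² + 0.0631² × 116²) = 7.320; v² = 0.00398161.
t = (7.320 − 0.106)/0.00398161 = 1810 days (vs. the pure-advection estimate x/v = 1840 d).

1810 days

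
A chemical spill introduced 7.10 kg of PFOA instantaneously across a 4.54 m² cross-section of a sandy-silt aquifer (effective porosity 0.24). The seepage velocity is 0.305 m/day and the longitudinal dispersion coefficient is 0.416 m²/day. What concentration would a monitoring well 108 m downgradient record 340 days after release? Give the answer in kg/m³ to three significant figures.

0.150 kg/m³

For an instantaneous plane source, C(x,t) = M/(n_e·A·√(4πDt)) · exp(−(x−vt)²/(4Dt)), with n_e·A the pore (flow) area.
Plume center vt = 0.305 × 340 = 103.7 m, so the well at 108 m is 4.3 m downgradient of the peak.
√(4πDt) = 42.16 m, giving peak height M/(n_e·A·√(4πDt)) = 7.10/(0.24 × 4.54 × 42.16) = 0.1546 kg/m³.
(x−vt)²/(4Dt) = (4.3)²/(4 × 0.416 × 340) = 0.03268; exp(−0.03268) = 0.9678.
C = 0.1546 × 0.9678 = 0.150 kg/m³.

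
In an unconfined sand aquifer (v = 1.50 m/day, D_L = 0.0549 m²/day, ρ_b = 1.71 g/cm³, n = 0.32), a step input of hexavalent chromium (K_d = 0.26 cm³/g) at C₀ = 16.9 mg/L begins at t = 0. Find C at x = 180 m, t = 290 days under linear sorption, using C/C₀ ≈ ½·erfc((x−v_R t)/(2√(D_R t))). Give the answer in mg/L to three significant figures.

Retardation factor R = 1 + ρ_b·K_d/n = 1 + 1.71 × 0.26/0.32 = 2.389.
Sorption retards both mechanisms: v_R = v/R = 0.6279 m/day, D_R = D/R = 0.02298 m²/day.
v_R·t = 0.6279 × 290 = 182.091 m; 2√(D_R t) = 5.163 m; argument = (180 − 182.091)/5.163 = -0.4050.
C = C₀ × ½·erfc(-0.4050) = 16.9 × 0.7166 = 12.1 mg/L.

12.1 mg/L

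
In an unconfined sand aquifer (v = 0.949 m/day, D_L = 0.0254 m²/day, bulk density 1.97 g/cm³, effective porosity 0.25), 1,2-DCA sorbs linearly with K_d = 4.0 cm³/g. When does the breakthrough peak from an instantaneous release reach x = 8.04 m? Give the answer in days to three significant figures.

Retardation factor R = 1 + ρ_b·K_d/n = 1 + 1.97 × 4.0/0.25 = 32.52.
Sorption retards both mechanisms: v_R = v/R = 0.02918 m/day, D_R = D/R = 0.0007811 m²/day.
Peak time from v_R²t² + 2D_R t − x² = 0: t = (√(D_R² + v_R²x²) − D_R)/v_R².
√(D_R² + v_R²x²) = √(0.0007811² + 0.02918² × 8.04²) = 0.2346; v_R² = 0.0008515.
t = (0.2346 − 0.0007811)/0.0008515 = 275 days.

275 days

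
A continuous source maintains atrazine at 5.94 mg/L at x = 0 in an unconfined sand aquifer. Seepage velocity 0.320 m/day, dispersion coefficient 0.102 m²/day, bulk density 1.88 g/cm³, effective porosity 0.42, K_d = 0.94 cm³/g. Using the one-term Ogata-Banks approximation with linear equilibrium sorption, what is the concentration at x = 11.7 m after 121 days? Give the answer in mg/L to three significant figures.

Retardation factor R = 1 + ρ_b·K_d/n = 1 + 1.88 × 0.94/0.42 = 5.208.
Sorption retards both mechanisms: v_R = v/R = 0.06144 m/day, D_R = D/R = 0.01959 m²/day.
v_R·t = 0.06144 × 121 = 7.43424 m; 2√(D_R t) = 3.079 m; argument = (11.7 − 7.43424)/3.079 = 1.385.
C = C₀ × ½·erfc(1.385) = 5.94 × 0.02507 = 0.149 mg/L.

0.149 mg/L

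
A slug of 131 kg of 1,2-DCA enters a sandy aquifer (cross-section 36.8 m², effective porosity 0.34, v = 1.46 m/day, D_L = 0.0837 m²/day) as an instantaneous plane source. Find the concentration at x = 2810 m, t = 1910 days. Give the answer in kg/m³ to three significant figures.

0.114 kg/m³

For an instantaneous plane source, C(x,t) = M/(n_e·A·√(4πDt)) · exp(−(x−vt)²/(4Dt)), with n_e·A the pore (flow) area.
Plume center vt = 1.46 × 1910 = 2788.6 m, so the well at 2810 m is 21.4 m downgradient of the peak.
√(4πDt) = 44.82 m, giving peak height M/(n_e·A·√(4πDt)) = 131/(0.34 × 36.8 × 44.82) = 0.2336 kg/m³.
(x−vt)²/(4Dt) = (21.4)²/(4 × 0.0837 × 1910) = 0.7162; exp(−0.7162) = 0.4886.
C = 0.2336 × 0.4886 = 0.114 kg/m³.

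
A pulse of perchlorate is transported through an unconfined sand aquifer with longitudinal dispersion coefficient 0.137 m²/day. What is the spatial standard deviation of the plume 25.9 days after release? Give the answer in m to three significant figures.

Dispersive spreading gives a Gaussian with σ² = 2Dt; advection only shifts the center.
σ = √(2 × 0.137 × 25.9) = 2.66 m.

2.66 m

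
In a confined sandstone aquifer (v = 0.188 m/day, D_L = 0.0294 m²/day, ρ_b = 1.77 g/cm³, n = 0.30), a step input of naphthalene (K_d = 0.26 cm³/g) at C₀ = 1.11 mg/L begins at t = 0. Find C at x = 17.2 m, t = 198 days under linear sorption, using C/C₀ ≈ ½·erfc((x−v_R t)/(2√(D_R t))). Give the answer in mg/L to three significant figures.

Retardation factor R = 1 + ρ_b·K_d/n = 1 + 1.77 × 0.26/0.30 = 2.534.
Sorption retards both mechanisms: v_R = v/R = 0.07419 m/day, D_R = D/R = 0.01160 m²/day.
v_R·t = 0.07419 × 198 = 14.68962 m; 2√(D_R t) = 3.031 m; argument = (17.2 − 14.68962)/3.031 = 0.8282.
C = C₀ × ½·erfc(0.8282) = 1.11 × 0.1207 = 0.134 mg/L.

0.134 mg/L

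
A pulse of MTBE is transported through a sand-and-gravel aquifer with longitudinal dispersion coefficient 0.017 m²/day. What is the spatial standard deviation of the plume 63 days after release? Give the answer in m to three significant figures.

1.46 m

Dispersive spreading gives a Gaussian with σ² = 2Dt; advection only shifts the center.
σ = √(2 × 0.017 × 63) = 1.46 m.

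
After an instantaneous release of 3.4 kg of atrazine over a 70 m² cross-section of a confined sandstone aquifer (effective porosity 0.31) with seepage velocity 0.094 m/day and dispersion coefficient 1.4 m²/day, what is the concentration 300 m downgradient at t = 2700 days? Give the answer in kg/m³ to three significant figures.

0.000624 kg/m³

For an instantaneous plane source, C(x,t) = M/(n_e·A·√(4πDt)) · exp(−(x−vt)²/(4Dt)), with n_e·A the pore (flow) area.
Plume center vt = 0.094 × 2700 = 253.8 m, so the well at 300 m is 46.2 m downgradient of the peak.
√(4πDt) = 217.9 m, giving peak height M/(n_e·A·√(4πDt)) = 3.4/(0.31 × 70 × 217.9) = 0.0007191 kg/m³.
(x−vt)²/(4Dt) = (46.2)²/(4 × 1.4 × 2700) = 0.1412; exp(−0.1412) = 0.8683.
C = 0.0007191 × 0.8683 = 0.000624 kg/m³.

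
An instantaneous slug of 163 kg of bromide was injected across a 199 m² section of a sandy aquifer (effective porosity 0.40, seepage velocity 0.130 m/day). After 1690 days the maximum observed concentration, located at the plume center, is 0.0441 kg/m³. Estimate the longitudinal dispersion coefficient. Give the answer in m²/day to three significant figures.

At the plume center C_max = M/(n_e·A·√(4πDt)), so D = M²/(4πt·(n_e·A·C_max)²).
n_e·A·C_max = 0.40 × 199 × 0.0441 = 3.510 kg/m.
D = 163²/(4π × 1690 × 3.510²) = 0.102 m²/day.

0.102 m²/day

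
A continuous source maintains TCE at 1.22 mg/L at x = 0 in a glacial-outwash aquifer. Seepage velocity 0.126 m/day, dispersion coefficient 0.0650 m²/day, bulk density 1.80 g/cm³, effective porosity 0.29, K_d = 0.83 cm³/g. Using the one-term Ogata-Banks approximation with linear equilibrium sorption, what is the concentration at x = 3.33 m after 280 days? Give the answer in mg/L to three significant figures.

1.02 mg/L

Retardation factor R = 1 + ρ_b·K_d/n = 1 + 1.80 × 0.83/0.29 = 6.152.
Sorption retards both mechanisms: v_R = v/R = 0.02048 m/day, D_R = D/R = 0.01057 m²/day.
v_R·t = 0.02048 × 280 = 5.7344 m; 2√(D_R t) = 3.441 m; argument = (3.33 − 5.7344)/3.441 = -0.6988.
C = C₀ × ½·erfc(-0.6988) = 1.22 × 0.8385 = 1.02 mg/L.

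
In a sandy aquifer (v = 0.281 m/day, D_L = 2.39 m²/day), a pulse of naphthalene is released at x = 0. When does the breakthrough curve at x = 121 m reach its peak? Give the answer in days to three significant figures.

For the 1D instantaneous-source solution, setting ∂C/∂t = 0 at fixed x gives v²t² + 2Dt − x² = 0, so t = (√(D² + v²x²) − D)/v².
√(D² + v²x²) = √(2.39² + 0.281² × 121²) = 34.08; v² = 0.078961.
t = (34.08 − 2.39)/0.078961 = 401 days (vs. the pure-advection estimate x/v = 431 d).

401 days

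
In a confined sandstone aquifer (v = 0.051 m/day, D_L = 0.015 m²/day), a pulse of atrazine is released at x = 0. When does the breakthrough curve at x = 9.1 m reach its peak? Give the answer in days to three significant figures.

173 days

For the 1D instantaneous-source solution, setting ∂C/∂t = 0 at fixed x gives v²t² + 2Dt − x² = 0, so t = (√(D² + v²x²) − D)/v².
√(D² + v²x²) = √(0.015² + 0.051² × 9.1²) = 0.4643; v² = 0.002601.
t = (0.4643 − 0.015)/0.002601 = 173 days (vs. the pure-advection estimate x/v = 178 d).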